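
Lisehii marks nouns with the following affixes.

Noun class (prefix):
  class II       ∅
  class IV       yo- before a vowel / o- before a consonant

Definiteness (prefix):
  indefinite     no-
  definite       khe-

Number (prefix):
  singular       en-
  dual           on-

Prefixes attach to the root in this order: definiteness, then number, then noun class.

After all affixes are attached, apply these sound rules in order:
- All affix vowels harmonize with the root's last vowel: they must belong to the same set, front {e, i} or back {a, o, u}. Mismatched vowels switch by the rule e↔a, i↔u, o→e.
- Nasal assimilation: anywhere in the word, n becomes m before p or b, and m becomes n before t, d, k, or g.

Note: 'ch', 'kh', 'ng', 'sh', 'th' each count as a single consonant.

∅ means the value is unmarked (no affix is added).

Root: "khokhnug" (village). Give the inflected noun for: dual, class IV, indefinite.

yoonnokhokhnug

Attach definiteness indefinite no- → nokhokhnug.
Attach number dual on- → onnokhokhnug.
Attach noun class class IV yo- (before vowel 'o') → yoonnokhokhnug.
Vowel harmony: no change.
Nasal assimilation: no change.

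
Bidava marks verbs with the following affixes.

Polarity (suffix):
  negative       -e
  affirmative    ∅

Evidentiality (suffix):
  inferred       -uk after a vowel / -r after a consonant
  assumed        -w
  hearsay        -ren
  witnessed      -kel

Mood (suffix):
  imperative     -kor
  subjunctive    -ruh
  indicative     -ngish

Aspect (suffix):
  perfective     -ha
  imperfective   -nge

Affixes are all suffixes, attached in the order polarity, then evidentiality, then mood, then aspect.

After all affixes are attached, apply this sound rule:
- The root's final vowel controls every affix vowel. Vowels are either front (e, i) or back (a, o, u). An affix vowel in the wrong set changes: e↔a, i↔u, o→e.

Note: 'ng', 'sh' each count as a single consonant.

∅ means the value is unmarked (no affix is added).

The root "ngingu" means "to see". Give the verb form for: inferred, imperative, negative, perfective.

nginguaukkorha

Attach polarity negative -e → ngingue.
Attach evidentiality inferred -uk (after vowel 'e') → ngingueuk.
Attach mood imperative -kor → ngingueukkor.
Attach aspect perfective -ha → ngingueukkorha.
Apply vowel harmony: ngingueukkorha → nginguaukkorha.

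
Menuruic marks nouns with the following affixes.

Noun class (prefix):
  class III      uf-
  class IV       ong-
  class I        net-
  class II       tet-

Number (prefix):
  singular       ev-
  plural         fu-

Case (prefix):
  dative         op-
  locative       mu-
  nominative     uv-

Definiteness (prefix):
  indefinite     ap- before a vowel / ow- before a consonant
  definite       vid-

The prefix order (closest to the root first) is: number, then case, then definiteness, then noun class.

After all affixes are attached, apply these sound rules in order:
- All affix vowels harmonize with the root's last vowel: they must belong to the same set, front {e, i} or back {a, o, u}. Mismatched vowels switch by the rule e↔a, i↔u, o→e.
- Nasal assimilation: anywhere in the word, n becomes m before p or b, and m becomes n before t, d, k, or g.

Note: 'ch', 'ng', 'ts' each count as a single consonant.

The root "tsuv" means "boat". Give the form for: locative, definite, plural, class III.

ufvudmufutsuv

Attach number plural fu- → futsuv.
Attach case locative mu- → mufutsuv.
Attach definiteness definite vid- → vidmufutsuv.
Attach noun class class III uf- → ufvidmufutsuv.
Apply vowel harmony: ufvidmufutsuv → ufvudmufutsuv.
Nasal assimilation: no change.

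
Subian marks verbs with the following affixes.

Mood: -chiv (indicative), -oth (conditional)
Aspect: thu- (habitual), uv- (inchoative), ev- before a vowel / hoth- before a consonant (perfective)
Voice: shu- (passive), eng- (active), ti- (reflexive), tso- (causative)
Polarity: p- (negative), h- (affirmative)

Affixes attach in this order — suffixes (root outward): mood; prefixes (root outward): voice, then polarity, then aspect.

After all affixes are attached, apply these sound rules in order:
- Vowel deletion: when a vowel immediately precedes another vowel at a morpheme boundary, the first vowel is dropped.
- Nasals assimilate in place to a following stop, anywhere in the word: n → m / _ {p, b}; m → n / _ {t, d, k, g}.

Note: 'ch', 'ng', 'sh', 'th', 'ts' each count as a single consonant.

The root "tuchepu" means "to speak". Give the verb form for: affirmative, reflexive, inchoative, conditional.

Attach voice reflexive ti- → tituchepu.
Attach polarity affirmative h- → htituchepu.
Attach aspect inchoative uv- → uvhtituchepu.
Attach mood conditional -oth → uvhtituchepuoth.
Apply vowel deletion: uvhtituchepuoth → uvhtituchepoth.
Nasal assimilation: no change.

uvhtituchepoth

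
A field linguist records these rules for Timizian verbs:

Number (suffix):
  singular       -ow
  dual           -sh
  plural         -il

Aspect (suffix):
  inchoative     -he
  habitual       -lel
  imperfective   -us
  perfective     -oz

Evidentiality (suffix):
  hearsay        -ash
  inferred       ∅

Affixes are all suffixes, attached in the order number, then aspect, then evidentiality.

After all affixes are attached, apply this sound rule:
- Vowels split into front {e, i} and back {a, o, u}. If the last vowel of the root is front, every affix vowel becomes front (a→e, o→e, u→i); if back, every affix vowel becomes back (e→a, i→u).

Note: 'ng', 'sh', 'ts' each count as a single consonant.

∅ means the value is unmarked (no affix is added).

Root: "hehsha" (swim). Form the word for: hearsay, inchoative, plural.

hehshaulhaash

Attach number plural -il → hehshail.
Attach aspect inchoative -he → hehshailhe.
Attach evidentiality hearsay -ash → hehshailheash.
Apply vowel harmony: hehshailheash → hehshaulhaash.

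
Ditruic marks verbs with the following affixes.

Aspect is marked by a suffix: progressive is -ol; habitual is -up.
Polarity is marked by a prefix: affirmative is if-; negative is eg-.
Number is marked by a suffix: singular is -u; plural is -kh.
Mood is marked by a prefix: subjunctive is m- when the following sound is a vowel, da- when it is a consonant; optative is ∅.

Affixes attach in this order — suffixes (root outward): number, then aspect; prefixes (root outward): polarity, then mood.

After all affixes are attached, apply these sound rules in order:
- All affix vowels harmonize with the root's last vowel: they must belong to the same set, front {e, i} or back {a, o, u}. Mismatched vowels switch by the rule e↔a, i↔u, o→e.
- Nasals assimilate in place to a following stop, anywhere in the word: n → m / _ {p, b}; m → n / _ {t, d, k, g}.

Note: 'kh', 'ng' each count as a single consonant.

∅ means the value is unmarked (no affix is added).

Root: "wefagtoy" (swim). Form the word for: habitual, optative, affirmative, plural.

Attach number plural -kh → wefagtoykh.
Attach polarity affirmative if- → ifwefagtoykh.
mood = optative: zero marking, form stays ifwefagtoykh.
Attach aspect habitual -up → ifwefagtoykhup.
Apply vowel harmony: ifwefagtoykhup → ufwefagtoykhup.
Nasal assimilation: no change.

ufwefagtoykhup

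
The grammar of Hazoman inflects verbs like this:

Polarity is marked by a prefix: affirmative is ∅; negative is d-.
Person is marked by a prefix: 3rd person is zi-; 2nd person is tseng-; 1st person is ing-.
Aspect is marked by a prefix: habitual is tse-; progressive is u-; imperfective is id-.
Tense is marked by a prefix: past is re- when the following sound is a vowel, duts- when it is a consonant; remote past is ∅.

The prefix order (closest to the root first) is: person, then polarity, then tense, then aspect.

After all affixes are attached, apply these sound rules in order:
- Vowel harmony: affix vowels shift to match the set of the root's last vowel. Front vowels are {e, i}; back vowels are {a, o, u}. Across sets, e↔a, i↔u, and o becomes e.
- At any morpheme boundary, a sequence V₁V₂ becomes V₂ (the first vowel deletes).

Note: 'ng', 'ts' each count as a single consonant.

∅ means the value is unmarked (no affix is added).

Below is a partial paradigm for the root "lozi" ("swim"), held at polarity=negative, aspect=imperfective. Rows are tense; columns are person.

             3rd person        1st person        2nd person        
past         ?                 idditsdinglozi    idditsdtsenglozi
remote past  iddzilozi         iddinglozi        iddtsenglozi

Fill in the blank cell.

idditsdzilozi

Attach person 3rd person zi- → zilozi.
Attach polarity negative d- → dzilozi.
Attach tense past duts- (before consonant 'd') → dutsdzilozi.
Attach aspect imperfective id- → iddutsdzilozi.
Apply vowel harmony: iddutsdzilozi → idditsdzilozi.
Vowel deletion: no change.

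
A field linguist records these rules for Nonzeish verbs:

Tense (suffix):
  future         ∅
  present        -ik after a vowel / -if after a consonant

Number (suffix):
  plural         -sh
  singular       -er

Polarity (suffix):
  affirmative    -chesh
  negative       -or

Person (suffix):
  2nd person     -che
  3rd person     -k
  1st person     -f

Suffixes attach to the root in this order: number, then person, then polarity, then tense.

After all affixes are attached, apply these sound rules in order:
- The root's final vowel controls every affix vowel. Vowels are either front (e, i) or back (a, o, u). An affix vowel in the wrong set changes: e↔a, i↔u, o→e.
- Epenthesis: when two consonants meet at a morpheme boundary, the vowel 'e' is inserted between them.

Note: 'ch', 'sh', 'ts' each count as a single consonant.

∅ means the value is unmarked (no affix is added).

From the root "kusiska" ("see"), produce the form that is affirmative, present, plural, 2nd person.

Attach number plural -sh → kusiskash.
Attach person 2nd person -che → kusiskashche.
Attach polarity affirmative -chesh → kusiskashchechesh.
Attach tense present -if (after consonant 'sh') → kusiskashchecheshif.
Apply vowel harmony: kusiskashchecheshif → kusiskashchachashuf.
Apply epenthesis: kusiskashchachashuf → kusiskashechachashuf.

kusiskashechachashuf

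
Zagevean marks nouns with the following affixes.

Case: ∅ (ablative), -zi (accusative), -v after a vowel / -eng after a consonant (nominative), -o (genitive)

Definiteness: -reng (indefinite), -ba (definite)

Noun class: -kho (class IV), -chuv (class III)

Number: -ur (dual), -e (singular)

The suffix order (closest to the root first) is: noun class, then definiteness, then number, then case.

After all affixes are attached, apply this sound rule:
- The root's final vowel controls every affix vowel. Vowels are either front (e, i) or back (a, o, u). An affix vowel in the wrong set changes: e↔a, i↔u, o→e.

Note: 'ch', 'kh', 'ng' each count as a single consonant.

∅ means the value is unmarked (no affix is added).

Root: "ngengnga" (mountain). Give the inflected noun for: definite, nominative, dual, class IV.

ngengngakhobaurang

Attach noun class class IV -kho → ngengngakho.
Attach definiteness definite -ba → ngengngakhoba.
Attach number dual -ur → ngengngakhobaur.
Attach case nominative -eng (after consonant 'r') → ngengngakhobaureng.
Apply vowel harmony: ngengngakhobaureng → ngengngakhobaurang.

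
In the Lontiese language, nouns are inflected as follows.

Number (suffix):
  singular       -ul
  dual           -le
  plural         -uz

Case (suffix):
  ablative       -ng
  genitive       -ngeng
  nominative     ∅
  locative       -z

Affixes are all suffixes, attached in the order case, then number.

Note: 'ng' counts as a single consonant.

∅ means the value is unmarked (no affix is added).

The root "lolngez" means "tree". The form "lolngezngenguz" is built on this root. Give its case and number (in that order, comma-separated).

genitive, plural

Segment: lolngez-ngeng-uz.
case: -ngeng → genitive.
number: -uz → plural.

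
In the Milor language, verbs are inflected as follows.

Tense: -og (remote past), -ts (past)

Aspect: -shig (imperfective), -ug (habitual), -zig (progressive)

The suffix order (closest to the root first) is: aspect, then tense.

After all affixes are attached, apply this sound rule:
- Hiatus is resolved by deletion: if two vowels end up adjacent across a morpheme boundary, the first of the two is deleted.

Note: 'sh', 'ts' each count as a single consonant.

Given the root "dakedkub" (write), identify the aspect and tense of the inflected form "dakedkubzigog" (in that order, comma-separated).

Segment: dakedkub-zig-og.
aspect: -zig → progressive.
tense: -og → remote past.

progressive, remote past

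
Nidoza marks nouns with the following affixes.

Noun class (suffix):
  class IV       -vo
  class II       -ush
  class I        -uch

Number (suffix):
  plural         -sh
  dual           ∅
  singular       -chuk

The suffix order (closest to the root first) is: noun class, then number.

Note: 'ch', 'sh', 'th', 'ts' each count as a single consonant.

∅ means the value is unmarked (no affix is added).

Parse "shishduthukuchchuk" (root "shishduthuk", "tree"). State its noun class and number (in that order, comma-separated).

Segment: shishduthuk-uch-chuk.
noun class: -uch → class I.
number: -chuk → singular.

class I, singular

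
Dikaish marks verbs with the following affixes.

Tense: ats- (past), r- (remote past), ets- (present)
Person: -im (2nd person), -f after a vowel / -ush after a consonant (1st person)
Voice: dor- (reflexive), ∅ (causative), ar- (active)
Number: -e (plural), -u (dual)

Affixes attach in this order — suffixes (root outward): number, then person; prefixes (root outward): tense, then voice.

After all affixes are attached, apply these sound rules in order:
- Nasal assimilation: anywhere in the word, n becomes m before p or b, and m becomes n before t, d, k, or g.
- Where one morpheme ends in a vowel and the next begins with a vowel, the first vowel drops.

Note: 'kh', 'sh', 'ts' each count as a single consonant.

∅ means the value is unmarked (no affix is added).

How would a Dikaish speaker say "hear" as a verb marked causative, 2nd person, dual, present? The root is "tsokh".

etstsokhim

Attach tense present ets- → etstsokh.
Attach number dual -u → etstsokhu.
Attach person 2nd person -im → etstsokhuim.
voice = causative: zero marking, form stays etstsokhuim.
Nasal assimilation: no change.
Apply vowel deletion: etstsokhuim → etstsokhim.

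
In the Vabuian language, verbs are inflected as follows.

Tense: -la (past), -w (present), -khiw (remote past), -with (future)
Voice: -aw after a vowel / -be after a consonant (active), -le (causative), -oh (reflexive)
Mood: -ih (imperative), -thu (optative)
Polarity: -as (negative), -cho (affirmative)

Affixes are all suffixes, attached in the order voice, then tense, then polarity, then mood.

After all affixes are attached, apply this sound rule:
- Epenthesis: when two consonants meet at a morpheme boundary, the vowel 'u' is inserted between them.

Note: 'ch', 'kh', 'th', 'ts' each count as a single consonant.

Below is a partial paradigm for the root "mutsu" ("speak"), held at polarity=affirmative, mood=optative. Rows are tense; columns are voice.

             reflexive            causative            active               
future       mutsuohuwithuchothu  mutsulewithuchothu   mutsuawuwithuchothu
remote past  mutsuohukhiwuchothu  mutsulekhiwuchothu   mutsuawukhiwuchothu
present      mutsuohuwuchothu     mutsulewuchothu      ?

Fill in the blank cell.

Attach voice active -aw (after vowel 'u') → mutsuaw.
Attach tense present -w → mutsuaww.
Attach polarity affirmative -cho → mutsuawwcho.
Attach mood optative -thu → mutsuawwchothu.
Apply epenthesis: mutsuawwchothu → mutsuawuwuchothu.

mutsuawuwuchothu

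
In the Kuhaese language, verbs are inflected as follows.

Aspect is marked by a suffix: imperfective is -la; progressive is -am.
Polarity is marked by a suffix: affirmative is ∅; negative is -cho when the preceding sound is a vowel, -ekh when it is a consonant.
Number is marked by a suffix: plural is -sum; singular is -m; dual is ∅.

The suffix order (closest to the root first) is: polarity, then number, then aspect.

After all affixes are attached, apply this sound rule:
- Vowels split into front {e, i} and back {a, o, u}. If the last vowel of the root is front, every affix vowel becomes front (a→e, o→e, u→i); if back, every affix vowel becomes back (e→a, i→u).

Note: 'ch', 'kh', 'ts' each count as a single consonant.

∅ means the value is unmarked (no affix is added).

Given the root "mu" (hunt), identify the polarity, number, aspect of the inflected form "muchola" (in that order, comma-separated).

Segment: mu-cho-la.
polarity: -cho/ekh → negative.
number: ∅ → dual.
aspect: -la → imperfective.

negative, dual, imperfective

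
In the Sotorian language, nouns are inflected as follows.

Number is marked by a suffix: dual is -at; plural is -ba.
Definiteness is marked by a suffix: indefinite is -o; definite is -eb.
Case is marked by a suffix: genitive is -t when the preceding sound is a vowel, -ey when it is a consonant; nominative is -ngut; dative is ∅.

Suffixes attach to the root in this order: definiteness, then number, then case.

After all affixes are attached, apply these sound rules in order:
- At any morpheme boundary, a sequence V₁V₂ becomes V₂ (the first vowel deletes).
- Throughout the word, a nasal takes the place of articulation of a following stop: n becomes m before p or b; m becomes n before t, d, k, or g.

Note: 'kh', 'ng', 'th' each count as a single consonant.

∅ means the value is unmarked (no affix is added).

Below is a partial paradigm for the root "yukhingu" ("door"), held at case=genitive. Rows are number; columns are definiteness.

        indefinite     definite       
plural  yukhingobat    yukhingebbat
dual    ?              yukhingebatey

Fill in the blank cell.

yukhingatey

Attach definiteness indefinite -o → yukhinguo.
Attach number dual -at → yukhinguoat.
Attach case genitive -ey (after consonant 't') → yukhinguoatey.
Apply vowel deletion: yukhinguoatey → yukhingatey.
Nasal assimilation: no change.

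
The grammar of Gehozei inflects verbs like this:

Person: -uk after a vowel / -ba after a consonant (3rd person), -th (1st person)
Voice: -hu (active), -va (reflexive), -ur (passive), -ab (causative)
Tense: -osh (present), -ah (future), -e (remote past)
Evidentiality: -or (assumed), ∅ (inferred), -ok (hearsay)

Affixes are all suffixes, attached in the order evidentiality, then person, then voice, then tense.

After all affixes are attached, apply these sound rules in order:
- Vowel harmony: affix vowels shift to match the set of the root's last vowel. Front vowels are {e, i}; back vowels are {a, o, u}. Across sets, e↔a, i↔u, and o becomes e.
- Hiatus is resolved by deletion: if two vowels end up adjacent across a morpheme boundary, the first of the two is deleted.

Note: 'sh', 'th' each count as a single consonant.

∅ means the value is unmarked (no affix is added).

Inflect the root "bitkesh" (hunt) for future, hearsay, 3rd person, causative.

Attach evidentiality hearsay -ok → bitkeshok.
Attach person 3rd person -ba (after consonant 'k') → bitkeshokba.
Attach voice causative -ab → bitkeshokbaab.
Attach tense future -ah → bitkeshokbaabah.
Apply vowel harmony: bitkeshokbaabah → bitkeshekbeebeh.
Apply vowel deletion: bitkeshekbeebeh → bitkeshekbebeh.

bitkeshekbebeh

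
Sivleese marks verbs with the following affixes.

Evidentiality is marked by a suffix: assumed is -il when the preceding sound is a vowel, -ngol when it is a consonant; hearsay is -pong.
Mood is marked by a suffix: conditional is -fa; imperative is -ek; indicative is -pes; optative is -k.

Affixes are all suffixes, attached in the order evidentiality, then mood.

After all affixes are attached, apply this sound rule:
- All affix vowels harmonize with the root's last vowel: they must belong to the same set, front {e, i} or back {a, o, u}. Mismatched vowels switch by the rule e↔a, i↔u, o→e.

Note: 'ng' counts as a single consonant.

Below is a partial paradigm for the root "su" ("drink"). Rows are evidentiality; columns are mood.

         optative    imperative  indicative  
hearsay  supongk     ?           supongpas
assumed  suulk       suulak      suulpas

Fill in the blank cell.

supongak

Attach evidentiality hearsay -pong → supong.
Attach mood imperative -ek → supongek.
Apply vowel harmony: supongek → supongak.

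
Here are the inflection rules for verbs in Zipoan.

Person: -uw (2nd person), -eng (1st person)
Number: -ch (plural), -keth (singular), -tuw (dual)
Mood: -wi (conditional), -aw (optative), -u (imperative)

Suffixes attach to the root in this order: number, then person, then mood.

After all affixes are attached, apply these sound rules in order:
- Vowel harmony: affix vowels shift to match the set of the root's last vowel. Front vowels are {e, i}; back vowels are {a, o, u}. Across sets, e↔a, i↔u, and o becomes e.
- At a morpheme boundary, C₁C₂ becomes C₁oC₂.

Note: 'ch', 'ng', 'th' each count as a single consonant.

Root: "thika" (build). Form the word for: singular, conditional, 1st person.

Attach number singular -keth → thikaketh.
Attach person 1st person -eng → thikaketheng.
Attach mood conditional -wi → thikakethengwi.
Apply vowel harmony: thikakethengwi → thikakathangwu.
Apply epenthesis: thikakathangwu → thikakathangowu.

thikakathangowu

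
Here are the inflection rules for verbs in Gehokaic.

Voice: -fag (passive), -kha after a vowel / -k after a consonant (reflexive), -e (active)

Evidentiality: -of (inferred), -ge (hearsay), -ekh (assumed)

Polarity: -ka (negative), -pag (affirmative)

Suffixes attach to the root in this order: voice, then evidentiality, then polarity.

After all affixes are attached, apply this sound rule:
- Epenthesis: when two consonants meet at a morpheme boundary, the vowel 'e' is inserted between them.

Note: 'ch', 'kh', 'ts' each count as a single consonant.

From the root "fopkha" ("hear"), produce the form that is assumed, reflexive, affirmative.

fopkhakhaekhepag

Attach voice reflexive -kha (after vowel 'a') → fopkhakha.
Attach evidentiality assumed -ekh → fopkhakhaekh.
Attach polarity affirmative -pag → fopkhakhaekhpag.
Apply epenthesis: fopkhakhaekhpag → fopkhakhaekhepag.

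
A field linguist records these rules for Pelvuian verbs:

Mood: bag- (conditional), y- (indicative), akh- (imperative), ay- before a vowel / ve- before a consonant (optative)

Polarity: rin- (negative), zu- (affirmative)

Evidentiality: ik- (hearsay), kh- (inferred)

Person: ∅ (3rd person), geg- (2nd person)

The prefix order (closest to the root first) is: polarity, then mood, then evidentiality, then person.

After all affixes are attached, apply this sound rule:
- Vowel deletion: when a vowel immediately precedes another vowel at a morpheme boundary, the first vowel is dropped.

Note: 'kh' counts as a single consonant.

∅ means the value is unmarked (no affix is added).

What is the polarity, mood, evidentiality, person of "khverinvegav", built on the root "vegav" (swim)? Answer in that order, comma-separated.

negative, optative, inferred, 3rd person

Segment: kh-ve-rin-vegav.
polarity: rin- → negative.
mood: ay/ve- → optative.
evidentiality: kh- → inferred.
person: ∅ → 3rd person.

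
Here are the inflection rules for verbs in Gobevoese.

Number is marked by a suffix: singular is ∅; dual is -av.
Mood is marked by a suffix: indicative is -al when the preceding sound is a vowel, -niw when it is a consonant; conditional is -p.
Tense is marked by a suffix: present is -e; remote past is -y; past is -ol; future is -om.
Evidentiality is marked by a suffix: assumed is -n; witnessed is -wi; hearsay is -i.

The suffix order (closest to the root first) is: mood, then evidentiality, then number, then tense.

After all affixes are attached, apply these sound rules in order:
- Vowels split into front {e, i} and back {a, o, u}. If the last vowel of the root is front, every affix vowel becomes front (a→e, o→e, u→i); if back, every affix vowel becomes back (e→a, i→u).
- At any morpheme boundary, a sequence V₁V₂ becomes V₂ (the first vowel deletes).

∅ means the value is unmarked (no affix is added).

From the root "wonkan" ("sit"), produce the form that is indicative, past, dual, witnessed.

wonkannuwwavol

Attach mood indicative -niw (after consonant 'n') → wonkanniw.
Attach evidentiality witnessed -wi → wonkanniwwi.
Attach number dual -av → wonkanniwwiav.
Attach tense past -ol → wonkanniwwiavol.
Apply vowel harmony: wonkanniwwiavol → wonkannuwwuavol.
Apply vowel deletion: wonkannuwwuavol → wonkannuwwavol.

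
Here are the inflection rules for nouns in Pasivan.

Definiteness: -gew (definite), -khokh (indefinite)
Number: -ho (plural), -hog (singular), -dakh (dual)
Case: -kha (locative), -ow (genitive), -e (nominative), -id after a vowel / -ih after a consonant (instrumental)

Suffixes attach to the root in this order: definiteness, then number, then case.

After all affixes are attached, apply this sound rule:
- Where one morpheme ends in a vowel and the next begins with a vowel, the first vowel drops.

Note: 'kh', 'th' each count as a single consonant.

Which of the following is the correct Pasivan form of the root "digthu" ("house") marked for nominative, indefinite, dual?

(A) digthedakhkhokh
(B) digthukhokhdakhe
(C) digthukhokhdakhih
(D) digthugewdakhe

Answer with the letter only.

Attach definiteness indefinite -khokh → digthukhokh.
Attach number dual -dakh → digthukhokhdakh.
Attach case nominative -e → digthukhokhdakhe.
Vowel deletion: no change.
So the correct form is digthukhokhdakhe, option (B).
(D) digthugewdakhe is wrong: it uses definite instead of indefinite for definiteness.
(A) digthedakhkhokh is wrong: it has the affixes in the wrong order.
(C) digthukhokhdakhih is wrong: it uses instrumental instead of nominative for case.

B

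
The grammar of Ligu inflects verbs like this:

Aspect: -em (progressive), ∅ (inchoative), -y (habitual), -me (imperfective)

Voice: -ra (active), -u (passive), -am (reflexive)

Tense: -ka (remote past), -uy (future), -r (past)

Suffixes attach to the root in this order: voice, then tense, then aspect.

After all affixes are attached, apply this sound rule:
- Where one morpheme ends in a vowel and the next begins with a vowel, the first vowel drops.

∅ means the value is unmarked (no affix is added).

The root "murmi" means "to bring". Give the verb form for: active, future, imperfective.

Attach voice active -ra → murmira.
Attach tense future -uy → murmirauy.
Attach aspect imperfective -me → murmirauyme.
Apply vowel deletion: murmirauyme → murmiruyme.

murmiruyme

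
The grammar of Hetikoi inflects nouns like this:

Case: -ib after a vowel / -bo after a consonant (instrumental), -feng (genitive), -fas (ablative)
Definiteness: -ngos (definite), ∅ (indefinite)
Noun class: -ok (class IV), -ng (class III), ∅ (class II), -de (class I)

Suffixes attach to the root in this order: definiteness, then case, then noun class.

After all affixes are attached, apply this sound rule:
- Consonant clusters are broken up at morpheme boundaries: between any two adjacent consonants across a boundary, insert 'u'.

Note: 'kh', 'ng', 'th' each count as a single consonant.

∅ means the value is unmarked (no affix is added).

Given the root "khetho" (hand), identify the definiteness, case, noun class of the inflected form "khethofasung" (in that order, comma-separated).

Segment: khetho-fas-ng.
definiteness: ∅ → indefinite.
case: -fas → ablative.
noun class: -ng → class III.

indefinite, ablative, class III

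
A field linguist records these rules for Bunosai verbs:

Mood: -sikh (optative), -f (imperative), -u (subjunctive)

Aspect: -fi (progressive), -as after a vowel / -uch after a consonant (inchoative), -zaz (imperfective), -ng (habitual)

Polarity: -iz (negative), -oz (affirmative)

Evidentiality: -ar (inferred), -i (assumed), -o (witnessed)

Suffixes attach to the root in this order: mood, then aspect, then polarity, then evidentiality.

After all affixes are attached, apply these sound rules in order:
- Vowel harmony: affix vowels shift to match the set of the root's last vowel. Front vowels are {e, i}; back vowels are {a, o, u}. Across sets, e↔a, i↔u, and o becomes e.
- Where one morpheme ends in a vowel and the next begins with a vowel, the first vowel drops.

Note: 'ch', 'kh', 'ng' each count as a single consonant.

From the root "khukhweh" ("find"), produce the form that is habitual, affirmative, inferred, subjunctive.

khukhwehingezer

Attach mood subjunctive -u → khukhwehu.
Attach aspect habitual -ng → khukhwehung.
Attach polarity affirmative -oz → khukhwehungoz.
Attach evidentiality inferred -ar → khukhwehungozar.
Apply vowel harmony: khukhwehungozar → khukhwehingezer.
Vowel deletion: no change.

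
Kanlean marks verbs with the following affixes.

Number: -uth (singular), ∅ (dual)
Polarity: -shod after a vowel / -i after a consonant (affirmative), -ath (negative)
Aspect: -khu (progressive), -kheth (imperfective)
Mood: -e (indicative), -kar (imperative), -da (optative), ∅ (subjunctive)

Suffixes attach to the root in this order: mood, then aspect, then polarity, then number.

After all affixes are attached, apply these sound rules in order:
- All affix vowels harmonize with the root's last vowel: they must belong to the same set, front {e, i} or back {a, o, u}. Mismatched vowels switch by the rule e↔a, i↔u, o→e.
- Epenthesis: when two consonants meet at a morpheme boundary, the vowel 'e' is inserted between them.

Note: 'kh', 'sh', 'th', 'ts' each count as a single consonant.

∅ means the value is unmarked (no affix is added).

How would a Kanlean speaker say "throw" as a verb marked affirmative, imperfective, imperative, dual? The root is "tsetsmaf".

Attach mood imperative -kar → tsetsmafkar.
Attach aspect imperfective -kheth → tsetsmafkarkheth.
Attach polarity affirmative -i (after consonant 'th') → tsetsmafkarkhethi.
number = dual: zero marking, form stays tsetsmafkarkhethi.
Apply vowel harmony: tsetsmafkarkhethi → tsetsmafkarkhathu.
Apply epenthesis: tsetsmafkarkhathu → tsetsmafekarekhathu.

tsetsmafekarekhathu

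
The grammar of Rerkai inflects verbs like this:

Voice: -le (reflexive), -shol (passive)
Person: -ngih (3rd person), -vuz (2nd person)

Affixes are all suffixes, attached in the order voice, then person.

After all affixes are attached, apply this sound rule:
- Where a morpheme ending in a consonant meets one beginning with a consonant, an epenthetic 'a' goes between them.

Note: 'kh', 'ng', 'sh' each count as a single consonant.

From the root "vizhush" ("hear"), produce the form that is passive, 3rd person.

vizhushasholangih

Attach voice passive -shol → vizhushshol.
Attach person 3rd person -ngih → vizhushsholngih.
Apply epenthesis: vizhushsholngih → vizhushasholangih.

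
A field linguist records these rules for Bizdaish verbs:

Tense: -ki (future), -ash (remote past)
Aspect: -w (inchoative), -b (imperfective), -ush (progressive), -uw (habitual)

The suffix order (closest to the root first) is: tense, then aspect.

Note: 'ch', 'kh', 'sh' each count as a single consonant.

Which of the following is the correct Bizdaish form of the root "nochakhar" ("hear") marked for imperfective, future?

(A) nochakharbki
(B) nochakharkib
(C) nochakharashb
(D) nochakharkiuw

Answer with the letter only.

Attach tense future -ki → nochakharki.
Attach aspect imperfective -b → nochakharkib.
So the correct form is nochakharkib, option (B).
(D) nochakharkiuw is wrong: it uses habitual instead of imperfective for aspect.
(A) nochakharbki is wrong: it has the affixes in the wrong order.
(C) nochakharashb is wrong: it uses remote past instead of future for tense.

B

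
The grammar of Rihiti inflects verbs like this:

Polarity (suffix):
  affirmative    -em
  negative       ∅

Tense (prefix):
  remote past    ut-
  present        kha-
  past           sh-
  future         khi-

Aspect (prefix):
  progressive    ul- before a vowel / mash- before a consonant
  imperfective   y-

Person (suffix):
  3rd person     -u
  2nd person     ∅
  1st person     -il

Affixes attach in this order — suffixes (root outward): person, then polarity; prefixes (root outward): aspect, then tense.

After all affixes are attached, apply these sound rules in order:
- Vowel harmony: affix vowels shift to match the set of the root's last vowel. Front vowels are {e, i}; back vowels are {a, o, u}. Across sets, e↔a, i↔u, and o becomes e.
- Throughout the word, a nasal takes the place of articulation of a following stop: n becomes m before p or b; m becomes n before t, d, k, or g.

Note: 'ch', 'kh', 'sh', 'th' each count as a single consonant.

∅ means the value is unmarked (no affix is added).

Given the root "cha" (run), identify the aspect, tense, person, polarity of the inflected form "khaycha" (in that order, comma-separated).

imperfective, present, 2nd person, negative

Segment: kha-y-cha.
aspect: y- → imperfective.
tense: kha- → present.
person: ∅ → 2nd person.
polarity: ∅ → negative.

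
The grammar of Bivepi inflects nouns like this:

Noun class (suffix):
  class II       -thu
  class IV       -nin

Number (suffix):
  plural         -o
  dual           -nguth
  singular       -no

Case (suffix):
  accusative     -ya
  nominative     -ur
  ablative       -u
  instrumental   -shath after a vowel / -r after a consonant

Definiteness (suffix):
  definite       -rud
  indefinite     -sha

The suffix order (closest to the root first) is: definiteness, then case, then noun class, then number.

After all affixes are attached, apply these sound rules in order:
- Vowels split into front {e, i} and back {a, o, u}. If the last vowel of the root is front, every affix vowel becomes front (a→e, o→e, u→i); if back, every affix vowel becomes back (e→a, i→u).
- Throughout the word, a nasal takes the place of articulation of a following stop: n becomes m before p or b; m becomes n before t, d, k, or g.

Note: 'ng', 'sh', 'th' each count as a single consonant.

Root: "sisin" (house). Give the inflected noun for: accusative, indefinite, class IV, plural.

Attach definiteness indefinite -sha → sisinsha.
Attach case accusative -ya → sisinshaya.
Attach noun class class IV -nin → sisinshayanin.
Attach number plural -o → sisinshayanino.
Apply vowel harmony: sisinshayanino → sisinsheyenine.
Nasal assimilation: no change.

sisinsheyenine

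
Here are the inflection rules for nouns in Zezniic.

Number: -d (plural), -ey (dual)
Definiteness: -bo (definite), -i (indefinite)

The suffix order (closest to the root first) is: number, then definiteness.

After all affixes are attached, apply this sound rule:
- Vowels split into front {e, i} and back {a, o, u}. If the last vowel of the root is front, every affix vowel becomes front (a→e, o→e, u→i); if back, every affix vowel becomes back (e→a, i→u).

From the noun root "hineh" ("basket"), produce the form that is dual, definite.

Attach number dual -ey → hinehey.
Attach definiteness definite -bo → hineheybo.
Apply vowel harmony: hineheybo → hineheybe.

hineheybe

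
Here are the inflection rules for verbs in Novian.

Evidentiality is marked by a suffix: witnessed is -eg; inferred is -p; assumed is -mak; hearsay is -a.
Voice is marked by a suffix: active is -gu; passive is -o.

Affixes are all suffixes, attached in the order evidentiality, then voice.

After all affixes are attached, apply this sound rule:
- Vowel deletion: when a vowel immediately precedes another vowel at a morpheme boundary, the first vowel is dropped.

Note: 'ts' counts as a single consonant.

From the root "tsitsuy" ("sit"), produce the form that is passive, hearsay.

tsitsuyo

Attach evidentiality hearsay -a → tsitsuya.
Attach voice passive -o → tsitsuyao.
Apply vowel deletion: tsitsuyao → tsitsuyo.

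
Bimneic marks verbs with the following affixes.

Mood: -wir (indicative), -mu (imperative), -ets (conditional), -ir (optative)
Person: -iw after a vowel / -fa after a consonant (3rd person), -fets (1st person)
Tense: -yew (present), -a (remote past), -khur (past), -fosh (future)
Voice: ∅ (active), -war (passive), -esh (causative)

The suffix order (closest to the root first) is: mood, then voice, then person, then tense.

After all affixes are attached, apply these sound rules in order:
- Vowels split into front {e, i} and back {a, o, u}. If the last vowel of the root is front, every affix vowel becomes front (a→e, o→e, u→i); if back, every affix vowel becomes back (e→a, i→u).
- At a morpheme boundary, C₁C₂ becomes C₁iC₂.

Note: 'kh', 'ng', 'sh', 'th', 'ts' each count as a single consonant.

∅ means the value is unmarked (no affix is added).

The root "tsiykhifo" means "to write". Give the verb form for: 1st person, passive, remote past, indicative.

Attach mood indicative -wir → tsiykhifowir.
Attach voice passive -war → tsiykhifowirwar.
Attach person 1st person -fets → tsiykhifowirwarfets.
Attach tense remote past -a → tsiykhifowirwarfetsa.
Apply vowel harmony: tsiykhifowirwarfetsa → tsiykhifowurwarfatsa.
Apply epenthesis: tsiykhifowurwarfatsa → tsiykhifowuriwarifatsa.

tsiykhifowuriwarifatsa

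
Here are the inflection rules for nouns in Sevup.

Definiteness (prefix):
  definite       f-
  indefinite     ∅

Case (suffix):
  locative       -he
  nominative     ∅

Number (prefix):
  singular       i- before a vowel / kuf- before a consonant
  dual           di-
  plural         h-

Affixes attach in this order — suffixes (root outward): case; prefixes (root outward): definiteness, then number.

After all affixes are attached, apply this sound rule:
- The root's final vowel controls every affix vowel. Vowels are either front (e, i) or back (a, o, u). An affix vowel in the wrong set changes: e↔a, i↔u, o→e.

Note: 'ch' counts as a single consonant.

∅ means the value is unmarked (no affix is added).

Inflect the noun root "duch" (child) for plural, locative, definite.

hfduchha

Attach definiteness definite f- → fduch.
Attach case locative -he → fduchhe.
Attach number plural h- → hfduchhe.
Apply vowel harmony: hfduchhe → hfduchha.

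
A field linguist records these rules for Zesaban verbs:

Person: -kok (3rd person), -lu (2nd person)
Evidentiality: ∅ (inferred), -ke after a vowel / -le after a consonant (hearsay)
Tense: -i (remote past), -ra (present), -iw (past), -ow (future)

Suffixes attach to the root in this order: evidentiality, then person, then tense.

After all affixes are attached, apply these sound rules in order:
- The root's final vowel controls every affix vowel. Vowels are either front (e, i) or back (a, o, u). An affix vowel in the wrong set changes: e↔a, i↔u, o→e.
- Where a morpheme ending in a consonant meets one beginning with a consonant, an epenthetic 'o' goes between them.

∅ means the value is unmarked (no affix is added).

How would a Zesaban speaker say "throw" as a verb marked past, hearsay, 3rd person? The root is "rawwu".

rawwukakokuw

Attach evidentiality hearsay -ke (after vowel 'u') → rawwuke.
Attach person 3rd person -kok → rawwukekok.
Attach tense past -iw → rawwukekokiw.
Apply vowel harmony: rawwukekokiw → rawwukakokuw.
Epenthesis: no change.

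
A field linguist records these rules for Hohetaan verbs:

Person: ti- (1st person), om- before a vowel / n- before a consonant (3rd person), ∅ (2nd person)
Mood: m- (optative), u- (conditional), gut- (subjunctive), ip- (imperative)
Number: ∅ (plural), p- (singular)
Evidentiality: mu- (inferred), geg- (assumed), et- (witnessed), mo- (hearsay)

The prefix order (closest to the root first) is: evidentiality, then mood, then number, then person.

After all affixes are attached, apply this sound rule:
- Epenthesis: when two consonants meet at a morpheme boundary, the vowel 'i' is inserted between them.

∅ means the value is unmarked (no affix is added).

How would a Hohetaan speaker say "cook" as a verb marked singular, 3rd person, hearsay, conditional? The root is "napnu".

Attach evidentiality hearsay mo- → monapnu.
Attach mood conditional u- → umonapnu.
Attach number singular p- → pumonapnu.
Attach person 3rd person n- (before consonant 'p') → npumonapnu.
Apply epenthesis: npumonapnu → nipumonapnu.

nipumonapnu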